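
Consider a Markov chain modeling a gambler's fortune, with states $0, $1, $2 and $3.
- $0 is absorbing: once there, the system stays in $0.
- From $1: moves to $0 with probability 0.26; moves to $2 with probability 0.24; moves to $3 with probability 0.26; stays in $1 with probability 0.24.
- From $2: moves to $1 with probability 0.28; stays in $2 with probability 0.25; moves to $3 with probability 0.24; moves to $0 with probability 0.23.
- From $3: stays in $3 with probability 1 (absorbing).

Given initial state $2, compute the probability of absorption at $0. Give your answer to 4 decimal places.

0.4924

Let h(s) be the probability of absorption at $0 starting from transient state s. Then h($0) = 1 and h($3) = 0. By first-step analysis:
h($1) = 0.26·1 + 0.24·h($1) + 0.24·h($2) + 0.26·0
h($2) = 0.23·1 + 0.28·h($1) + 0.25·h($2) + 0.24·0
Solving: h($1) = 0.4976, h($2) = 0.4924.
Starting from $2, the probability is 0.4924.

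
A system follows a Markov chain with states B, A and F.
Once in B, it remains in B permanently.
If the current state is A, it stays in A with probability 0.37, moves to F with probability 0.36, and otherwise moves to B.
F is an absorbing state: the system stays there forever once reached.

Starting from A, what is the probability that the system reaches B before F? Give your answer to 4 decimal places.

0.4286

Let h(s) be the probability of absorption at B starting from transient state s. Then h(B) = 1 and h(F) = 0. By first-step analysis:
h(A) = 0.27·1 + 0.37·h(A) + 0.36·0
Solving: h(A) = 0.4286.
Starting from A, the probability is 0.4286.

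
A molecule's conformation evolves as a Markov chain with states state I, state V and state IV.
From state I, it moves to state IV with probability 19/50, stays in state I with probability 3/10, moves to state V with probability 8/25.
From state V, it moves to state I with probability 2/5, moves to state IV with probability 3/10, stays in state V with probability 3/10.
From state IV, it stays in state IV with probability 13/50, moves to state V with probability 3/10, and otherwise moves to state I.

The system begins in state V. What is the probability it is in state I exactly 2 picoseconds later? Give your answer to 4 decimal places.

Sum over the intermediate state after 1 picosecond:
P = P(state V→state I)·P(state I→state I) + P(state V→state V)·P(state V→state I) + P(state V→state IV)·P(state IV→state I)
  = 0.4×0.3 + 0.3×0.4 + 0.3×0.44
  = 0.1200 + 0.1200 + 0.1320 = 0.3720

0.3720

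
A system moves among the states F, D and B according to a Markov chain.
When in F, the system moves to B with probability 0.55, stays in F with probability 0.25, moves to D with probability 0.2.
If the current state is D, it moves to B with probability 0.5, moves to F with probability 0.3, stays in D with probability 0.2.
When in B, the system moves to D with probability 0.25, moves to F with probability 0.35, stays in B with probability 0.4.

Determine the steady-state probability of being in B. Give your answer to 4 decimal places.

Let the stationary distribution be π with π = πP and π_1 + π_2 + π_3 = 1.
π_1 = 0.25·π_1 + 0.3·π_2 + 0.35·π_3
π_2 = 0.2·π_1 + 0.2·π_2 + 0.25·π_3
Solving with the normalization constraint gives π = (0.3080, 0.2234, 0.4685).
So the stationary probability of B is 0.4685.

0.4685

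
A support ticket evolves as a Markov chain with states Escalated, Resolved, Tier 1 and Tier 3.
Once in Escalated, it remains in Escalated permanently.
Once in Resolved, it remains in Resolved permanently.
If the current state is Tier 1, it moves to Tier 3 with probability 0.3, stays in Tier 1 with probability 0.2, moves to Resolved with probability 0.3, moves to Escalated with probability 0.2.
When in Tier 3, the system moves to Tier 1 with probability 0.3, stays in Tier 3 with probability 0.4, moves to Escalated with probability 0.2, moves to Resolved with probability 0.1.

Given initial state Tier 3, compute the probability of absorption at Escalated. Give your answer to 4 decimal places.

Let h(s) be the probability of absorption at Escalated starting from transient state s. Then h(Escalated) = 1 and h(Resolved) = 0. By first-step analysis:
h(Tier 1) = 0.2·1 + 0.3·0 + 0.2·h(Tier 1) + 0.3·h(Tier 3)
h(Tier 3) = 0.2·1 + 0.1·0 + 0.3·h(Tier 1) + 0.4·h(Tier 3)
Solving: h(Tier 1) = 0.4615, h(Tier 3) = 0.5641.
Starting from Tier 3, the probability is 0.5641.

0.5641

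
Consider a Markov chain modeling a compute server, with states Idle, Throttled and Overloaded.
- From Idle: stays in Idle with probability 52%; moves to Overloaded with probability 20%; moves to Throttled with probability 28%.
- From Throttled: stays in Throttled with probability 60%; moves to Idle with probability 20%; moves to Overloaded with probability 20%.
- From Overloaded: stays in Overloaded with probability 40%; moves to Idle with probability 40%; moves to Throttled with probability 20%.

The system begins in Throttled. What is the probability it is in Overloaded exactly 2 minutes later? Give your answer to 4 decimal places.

0.2400

Sum over the intermediate state after 1 minute:
P = P(Throttled→Idle)·P(Idle→Overloaded) + P(Throttled→Throttled)·P(Throttled→Overloaded) + P(Throttled→Overloaded)·P(Overloaded→Overloaded)
  = 0.2×0.2 + 0.6×0.2 + 0.2×0.4
  = 0.0400 + 0.1200 + 0.0800 = 0.2400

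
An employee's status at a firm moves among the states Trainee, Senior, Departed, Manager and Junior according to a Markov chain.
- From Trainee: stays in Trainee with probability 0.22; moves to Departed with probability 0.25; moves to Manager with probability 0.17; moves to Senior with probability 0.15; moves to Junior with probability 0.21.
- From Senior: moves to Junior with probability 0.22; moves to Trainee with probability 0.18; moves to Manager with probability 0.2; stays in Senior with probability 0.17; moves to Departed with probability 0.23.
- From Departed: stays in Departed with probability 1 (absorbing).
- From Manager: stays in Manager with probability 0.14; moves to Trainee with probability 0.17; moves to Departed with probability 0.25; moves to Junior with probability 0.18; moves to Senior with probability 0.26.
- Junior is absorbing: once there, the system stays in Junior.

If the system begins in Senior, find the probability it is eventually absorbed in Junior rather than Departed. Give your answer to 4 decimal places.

Let h(s) be the probability of absorption at Junior starting from transient state s. Then h(Junior) = 1 and h(Departed) = 0. By first-step analysis:
h(Trainee) = 0.22·h(Trainee) + 0.15·h(Senior) + 0.25·0 + 0.17·h(Manager) + 0.21·1
h(Senior) = 0.18·h(Trainee) + 0.17·h(Senior) + 0.23·0 + 0.2·h(Manager) + 0.22·1
h(Manager) = 0.17·h(Trainee) + 0.26·h(Senior) + 0.25·0 + 0.14·h(Manager) + 0.18·1
Solving: h(Trainee) = 0.4559, h(Senior) = 0.4704, h(Manager) = 0.4416.
Starting from Senior, the probability is 0.4704.

0.4704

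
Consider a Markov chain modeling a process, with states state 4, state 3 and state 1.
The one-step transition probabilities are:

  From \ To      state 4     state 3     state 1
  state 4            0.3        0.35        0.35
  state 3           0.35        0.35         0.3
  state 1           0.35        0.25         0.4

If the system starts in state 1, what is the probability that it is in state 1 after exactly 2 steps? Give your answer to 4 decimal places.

0.3575

Sum over the intermediate state after 1 step:
P = P(state 1→state 4)·P(state 4→state 1) + P(state 1→state 3)·P(state 3→state 1) + P(state 1→state 1)·P(state 1→state 1)
  = 0.35×0.35 + 0.25×0.3 + 0.4×0.4
  = 0.1225 + 0.0750 + 0.1600 = 0.3575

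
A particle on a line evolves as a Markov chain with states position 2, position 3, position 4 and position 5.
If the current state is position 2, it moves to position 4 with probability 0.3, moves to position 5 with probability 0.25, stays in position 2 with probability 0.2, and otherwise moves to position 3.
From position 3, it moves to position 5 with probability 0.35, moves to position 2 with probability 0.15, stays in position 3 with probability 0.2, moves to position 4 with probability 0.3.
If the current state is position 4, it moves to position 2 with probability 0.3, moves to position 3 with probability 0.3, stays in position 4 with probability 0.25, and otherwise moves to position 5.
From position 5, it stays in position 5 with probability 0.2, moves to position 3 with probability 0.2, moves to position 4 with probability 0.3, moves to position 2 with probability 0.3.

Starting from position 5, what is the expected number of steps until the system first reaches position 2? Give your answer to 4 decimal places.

3.7634

Let t(s) be the expected number of steps to first reach position 2 from state s, with t(position 2) = 0. Conditioning on the first step:
t(position 3) = 1 + 0.2·t(position 3) + 0.3·t(position 4) + 0.35·t(position 5)
t(position 4) = 1 + 0.3·t(position 3) + 0.25·t(position 4) + 0.15·t(position 5)
t(position 5) = 1 + 0.2·t(position 3) + 0.3·t(position 4) + 0.2·t(position 5)
Solving: t(position 3) = 4.3280, t(position 4) = 3.8172, t(position 5) = 3.7634.
Expected steps from position 5 to position 2: 3.7634.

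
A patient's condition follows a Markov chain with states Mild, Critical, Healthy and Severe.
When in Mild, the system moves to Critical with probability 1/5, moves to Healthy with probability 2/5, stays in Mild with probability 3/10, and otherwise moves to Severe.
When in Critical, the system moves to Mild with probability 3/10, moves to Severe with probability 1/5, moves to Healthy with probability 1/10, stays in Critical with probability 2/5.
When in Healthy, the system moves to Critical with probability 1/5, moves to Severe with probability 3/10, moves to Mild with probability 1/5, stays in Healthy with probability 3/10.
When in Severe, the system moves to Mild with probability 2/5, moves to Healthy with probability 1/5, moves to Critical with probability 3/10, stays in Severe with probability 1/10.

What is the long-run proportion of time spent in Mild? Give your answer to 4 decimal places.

Let the stationary distribution be π with π = πP and π_1 + π_2 + π_3 + π_4 = 1.
π_1 = 0.3·π_1 + 0.3·π_2 + 0.2·π_3 + 0.4·π_4
π_2 = 0.2·π_1 + 0.4·π_2 + 0.2·π_3 + 0.3·π_4
π_3 = 0.4·π_1 + 0.1·π_2 + 0.3·π_3 + 0.2·π_4
Solving with the normalization constraint gives π = (0.2922, 0.2723, 0.2569, 0.1786).
So the stationary probability of Mild is 0.2922.

0.2922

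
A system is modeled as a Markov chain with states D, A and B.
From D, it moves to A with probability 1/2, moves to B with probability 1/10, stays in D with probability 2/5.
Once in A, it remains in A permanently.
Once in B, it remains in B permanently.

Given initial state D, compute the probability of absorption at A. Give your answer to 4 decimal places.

Let h(s) be the probability of absorption at A starting from transient state s. Then h(A) = 1 and h(B) = 0. By first-step analysis:
h(D) = 0.4·h(D) + 0.5·1 + 0.1·0
Solving: h(D) = 0.8333.
Starting from D, the probability is 0.8333.

0.8333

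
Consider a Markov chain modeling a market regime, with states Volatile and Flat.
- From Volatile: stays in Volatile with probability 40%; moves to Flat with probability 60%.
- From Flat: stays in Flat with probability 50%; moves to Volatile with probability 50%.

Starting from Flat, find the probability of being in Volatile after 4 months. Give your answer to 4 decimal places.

Propagate the distribution vector 4 months from Flat.
After 0 months: (0.0000, 1.0000)
After 1 month: (0.5000, 0.5000)
After 2 months: (0.4500, 0.5500)
After 3 months: (0.4550, 0.5450)
After 4 months: (0.4545, 0.5455)
P(in Volatile after 4 months) = 0.4545

0.4545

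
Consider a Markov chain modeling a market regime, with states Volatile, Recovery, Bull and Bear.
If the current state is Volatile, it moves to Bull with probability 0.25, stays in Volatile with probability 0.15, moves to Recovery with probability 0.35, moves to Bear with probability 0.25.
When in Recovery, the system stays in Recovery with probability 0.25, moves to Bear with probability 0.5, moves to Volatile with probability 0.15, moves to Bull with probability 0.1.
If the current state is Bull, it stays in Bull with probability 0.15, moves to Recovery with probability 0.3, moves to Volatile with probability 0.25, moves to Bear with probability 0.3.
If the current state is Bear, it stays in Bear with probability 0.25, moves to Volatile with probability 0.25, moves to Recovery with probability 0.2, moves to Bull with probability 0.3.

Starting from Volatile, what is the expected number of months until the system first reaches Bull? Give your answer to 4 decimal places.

Let t(s) be the expected number of months to first reach Bull from state s, with t(Bull) = 0. Conditioning on the first month:
t(Volatile) = 1 + 0.15·t(Volatile) + 0.35·t(Recovery) + 0.25·t(Bear)
t(Recovery) = 1 + 0.15·t(Volatile) + 0.25·t(Recovery) + 0.5·t(Bear)
t(Bear) = 1 + 0.25·t(Volatile) + 0.2·t(Recovery) + 0.25·t(Bear)
Solving: t(Volatile) = 4.4499, t(Recovery) = 4.9878, t(Bear) = 4.1467.
Expected months from Volatile to Bull: 4.4499.

4.4499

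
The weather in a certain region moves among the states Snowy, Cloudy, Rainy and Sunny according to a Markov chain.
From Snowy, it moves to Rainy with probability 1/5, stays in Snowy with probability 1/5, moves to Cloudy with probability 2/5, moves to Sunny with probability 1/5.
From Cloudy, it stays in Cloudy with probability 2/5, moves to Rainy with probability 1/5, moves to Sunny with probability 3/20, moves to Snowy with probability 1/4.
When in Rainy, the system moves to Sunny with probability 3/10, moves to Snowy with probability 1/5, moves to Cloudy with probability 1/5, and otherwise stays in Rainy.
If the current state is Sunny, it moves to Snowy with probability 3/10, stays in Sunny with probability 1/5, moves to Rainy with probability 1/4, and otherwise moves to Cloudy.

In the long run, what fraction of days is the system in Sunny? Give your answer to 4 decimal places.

0.2073

Let the stationary distribution be π with π = πP and π_1 + π_2 + π_3 + π_4 = 1.
π_1 = 0.2·π_1 + 0.25·π_2 + 0.2·π_3 + 0.3·π_4
π_2 = 0.4·π_1 + 0.4·π_2 + 0.2·π_3 + 0.25·π_4
π_3 = 0.2·π_1 + 0.2·π_2 + 0.3·π_3 + 0.25·π_4
Solving with the normalization constraint gives π = (0.2368, 0.3222, 0.2337, 0.2073).
So the stationary probability of Sunny is 0.2073.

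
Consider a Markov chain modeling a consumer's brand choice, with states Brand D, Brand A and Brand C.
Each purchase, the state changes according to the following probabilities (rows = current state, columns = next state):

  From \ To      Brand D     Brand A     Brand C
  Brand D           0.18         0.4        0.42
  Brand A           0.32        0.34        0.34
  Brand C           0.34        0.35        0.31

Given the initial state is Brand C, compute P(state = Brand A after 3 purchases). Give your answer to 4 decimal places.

0.3603

Propagate the distribution vector 3 purchases from Brand C.
After 0 purchases: (0.0000, 0.0000, 1.0000)
After 1 purchase: (0.3400, 0.3500, 0.3100)
After 2 purchases: (0.2786, 0.3635, 0.3579)
After 3 purchases: (0.2882, 0.3603, 0.3516)
P(in Brand A after 3 purchases) = 0.3603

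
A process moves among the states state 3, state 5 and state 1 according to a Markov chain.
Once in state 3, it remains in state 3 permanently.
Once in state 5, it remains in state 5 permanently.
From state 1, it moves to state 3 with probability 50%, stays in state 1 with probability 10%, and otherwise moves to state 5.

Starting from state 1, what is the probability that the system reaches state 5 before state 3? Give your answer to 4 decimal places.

Let h(s) be the probability of absorption at state 5 starting from transient state s. Then h(state 5) = 1 and h(state 3) = 0. By first-step analysis:
h(state 1) = 0.5·0 + 0.4·1 + 0.1·h(state 1)
Solving: h(state 1) = 0.4444.
Starting from state 1, the probability is 0.4444.

0.4444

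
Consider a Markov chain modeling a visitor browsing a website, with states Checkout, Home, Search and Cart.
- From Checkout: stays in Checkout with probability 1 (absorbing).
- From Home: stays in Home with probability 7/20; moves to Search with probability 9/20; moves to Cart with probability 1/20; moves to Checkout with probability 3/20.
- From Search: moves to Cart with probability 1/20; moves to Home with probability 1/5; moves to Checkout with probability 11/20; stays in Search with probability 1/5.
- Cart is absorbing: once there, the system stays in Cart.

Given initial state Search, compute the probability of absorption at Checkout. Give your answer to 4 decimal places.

Let h(s) be the probability of absorption at Checkout starting from transient state s. Then h(Checkout) = 1 and h(Cart) = 0. By first-step analysis:
h(Home) = 0.15·1 + 0.35·h(Home) + 0.45·h(Search) + 0.05·0
h(Search) = 0.55·1 + 0.2·h(Home) + 0.2·h(Search) + 0.05·0
Solving: h(Home) = 0.8547, h(Search) = 0.9012.
Starting from Search, the probability is 0.9012.

0.9012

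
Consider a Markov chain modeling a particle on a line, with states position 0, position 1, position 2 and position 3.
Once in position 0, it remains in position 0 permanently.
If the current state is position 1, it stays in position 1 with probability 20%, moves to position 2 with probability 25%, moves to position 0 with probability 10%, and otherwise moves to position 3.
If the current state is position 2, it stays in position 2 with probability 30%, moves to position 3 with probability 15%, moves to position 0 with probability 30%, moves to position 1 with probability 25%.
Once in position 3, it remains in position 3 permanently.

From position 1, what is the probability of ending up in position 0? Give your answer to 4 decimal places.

Let h(s) be the probability of absorption at position 0 starting from transient state s. Then h(position 0) = 1 and h(position 3) = 0. By first-step analysis:
h(position 1) = 0.1·1 + 0.2·h(position 1) + 0.25·h(position 2) + 0.45·0
h(position 2) = 0.3·1 + 0.25·h(position 1) + 0.3·h(position 2) + 0.15·0
Solving: h(position 1) = 0.2915, h(position 2) = 0.5327.
Starting from position 1, the probability is 0.2915.

0.2915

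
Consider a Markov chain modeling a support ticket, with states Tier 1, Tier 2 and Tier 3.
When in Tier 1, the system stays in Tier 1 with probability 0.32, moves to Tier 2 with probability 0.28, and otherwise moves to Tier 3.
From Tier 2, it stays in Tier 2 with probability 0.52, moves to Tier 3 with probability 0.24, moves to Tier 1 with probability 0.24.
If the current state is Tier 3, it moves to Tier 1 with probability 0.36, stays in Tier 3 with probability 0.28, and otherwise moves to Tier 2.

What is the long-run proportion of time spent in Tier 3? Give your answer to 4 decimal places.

0.3000

Let the stationary distribution be π with π = πP and π_1 + π_2 + π_3 = 1.
π_1 = 0.32·π_1 + 0.24·π_2 + 0.36·π_3
π_2 = 0.28·π_1 + 0.52·π_2 + 0.36·π_3
Solving with the normalization constraint gives π = (0.3000, 0.4000, 0.3000).
So the stationary probability of Tier 3 is 0.3000.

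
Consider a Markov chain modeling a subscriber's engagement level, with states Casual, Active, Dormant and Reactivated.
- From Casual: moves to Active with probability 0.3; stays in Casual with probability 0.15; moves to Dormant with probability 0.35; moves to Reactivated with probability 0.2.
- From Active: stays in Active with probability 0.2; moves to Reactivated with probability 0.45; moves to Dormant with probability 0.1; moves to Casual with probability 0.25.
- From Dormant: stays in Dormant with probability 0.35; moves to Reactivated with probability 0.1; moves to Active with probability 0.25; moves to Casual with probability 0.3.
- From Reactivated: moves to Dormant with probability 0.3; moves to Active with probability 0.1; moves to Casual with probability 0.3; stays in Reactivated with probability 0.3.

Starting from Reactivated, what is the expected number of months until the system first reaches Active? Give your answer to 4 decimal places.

4.9603

Let t(s) be the expected number of months to first reach Active from state s, with t(Active) = 0. Conditioning on the first month:
t(Casual) = 1 + 0.15·t(Casual) + 0.35·t(Dormant) + 0.2·t(Reactivated)
t(Dormant) = 1 + 0.3·t(Casual) + 0.35·t(Dormant) + 0.1·t(Reactivated)
t(Reactivated) = 1 + 0.3·t(Casual) + 0.3·t(Dormant) + 0.3·t(Reactivated)
Solving: t(Casual) = 4.0636, t(Dormant) = 4.1771, t(Reactivated) = 4.9603.
Expected months from Reactivated to Active: 4.9603.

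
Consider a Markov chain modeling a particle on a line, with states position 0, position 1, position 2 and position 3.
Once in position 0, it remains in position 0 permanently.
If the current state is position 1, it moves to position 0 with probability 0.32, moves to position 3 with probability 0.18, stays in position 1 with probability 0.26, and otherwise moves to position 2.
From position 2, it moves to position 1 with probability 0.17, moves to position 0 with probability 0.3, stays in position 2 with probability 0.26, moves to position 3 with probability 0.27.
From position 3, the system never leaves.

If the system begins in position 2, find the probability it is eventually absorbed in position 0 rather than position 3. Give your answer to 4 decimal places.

0.5454

Let h(s) be the probability of absorption at position 0 starting from transient state s. Then h(position 0) = 1 and h(position 3) = 0. By first-step analysis:
h(position 1) = 0.32·1 + 0.26·h(position 1) + 0.24·h(position 2) + 0.18·0
h(position 2) = 0.3·1 + 0.17·h(position 1) + 0.26·h(position 2) + 0.27·0
Solving: h(position 1) = 0.6093, h(position 2) = 0.5454.
Starting from position 2, the probability is 0.5454.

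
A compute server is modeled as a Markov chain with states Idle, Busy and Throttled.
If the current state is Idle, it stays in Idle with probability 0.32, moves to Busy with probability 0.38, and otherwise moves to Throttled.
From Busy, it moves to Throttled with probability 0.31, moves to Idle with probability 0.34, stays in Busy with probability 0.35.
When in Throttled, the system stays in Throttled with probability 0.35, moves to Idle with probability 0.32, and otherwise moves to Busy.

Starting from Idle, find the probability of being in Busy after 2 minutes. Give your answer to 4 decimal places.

Sum over the intermediate state after 1 minute:
P = P(Idle→Idle)·P(Idle→Busy) + P(Idle→Busy)·P(Busy→Busy) + P(Idle→Throttled)·P(Throttled→Busy)
  = 0.32×0.38 + 0.38×0.35 + 0.3×0.33
  = 0.1216 + 0.1330 + 0.0990 = 0.3536

0.3536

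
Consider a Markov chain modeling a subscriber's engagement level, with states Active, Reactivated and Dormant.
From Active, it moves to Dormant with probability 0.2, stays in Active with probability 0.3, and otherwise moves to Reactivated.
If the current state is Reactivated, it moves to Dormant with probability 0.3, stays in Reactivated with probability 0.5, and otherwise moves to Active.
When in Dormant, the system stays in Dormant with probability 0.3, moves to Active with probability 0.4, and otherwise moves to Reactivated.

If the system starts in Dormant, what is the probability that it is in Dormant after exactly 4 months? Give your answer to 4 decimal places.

Propagate the distribution vector 4 months from Dormant.
After 0 months: (0.0000, 0.0000, 1.0000)
After 1 month: (0.4000, 0.3000, 0.3000)
After 2 months: (0.3000, 0.4400, 0.2600)
After 3 months: (0.2820, 0.4480, 0.2700)
After 4 months: (0.2822, 0.4460, 0.2718)
P(in Dormant after 4 months) = 0.2718

0.2718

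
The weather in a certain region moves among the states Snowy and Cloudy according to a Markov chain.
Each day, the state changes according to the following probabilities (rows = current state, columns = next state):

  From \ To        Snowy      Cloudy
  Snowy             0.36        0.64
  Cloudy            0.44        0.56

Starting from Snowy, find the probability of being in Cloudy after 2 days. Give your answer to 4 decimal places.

Sum over the intermediate state after 1 day:
P = P(Snowy→Snowy)·P(Snowy→Cloudy) + P(Snowy→Cloudy)·P(Cloudy→Cloudy)
  = 0.36×0.64 + 0.64×0.56
  = 0.2304 + 0.3584 = 0.5888

0.5888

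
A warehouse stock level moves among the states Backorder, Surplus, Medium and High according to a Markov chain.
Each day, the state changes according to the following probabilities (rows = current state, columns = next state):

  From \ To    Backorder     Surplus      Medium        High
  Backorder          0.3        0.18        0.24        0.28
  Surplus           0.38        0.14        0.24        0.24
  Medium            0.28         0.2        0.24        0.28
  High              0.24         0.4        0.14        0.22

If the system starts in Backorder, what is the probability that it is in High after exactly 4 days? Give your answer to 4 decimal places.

Propagate the distribution vector 4 days from Backorder.
After 0 days: (1.0000, 0.0000, 0.0000, 0.0000)
After 1 day: (0.3000, 0.1800, 0.2400, 0.2800)
After 2 days: (0.2928, 0.2392, 0.2120, 0.2560)
After 3 days: (0.2995, 0.2310, 0.2144, 0.2551)
After 4 days: (0.2989, 0.2312, 0.2145, 0.2555)
P(in High after 4 days) = 0.2555

0.2555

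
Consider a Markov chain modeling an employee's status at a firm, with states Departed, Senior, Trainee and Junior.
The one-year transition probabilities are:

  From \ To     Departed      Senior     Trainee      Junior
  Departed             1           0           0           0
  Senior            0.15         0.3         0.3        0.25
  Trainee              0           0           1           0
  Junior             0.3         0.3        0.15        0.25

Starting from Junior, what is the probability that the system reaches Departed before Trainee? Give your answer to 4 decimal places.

Let h(s) be the probability of absorption at Departed starting from transient state s. Then h(Departed) = 1 and h(Trainee) = 0. By first-step analysis:
h(Senior) = 0.15·1 + 0.3·h(Senior) + 0.3·0 + 0.25·h(Junior)
h(Junior) = 0.3·1 + 0.3·h(Senior) + 0.15·0 + 0.25·h(Junior)
Solving: h(Senior) = 0.4167, h(Junior) = 0.5667.
Starting from Junior, the probability is 0.5667.

0.5667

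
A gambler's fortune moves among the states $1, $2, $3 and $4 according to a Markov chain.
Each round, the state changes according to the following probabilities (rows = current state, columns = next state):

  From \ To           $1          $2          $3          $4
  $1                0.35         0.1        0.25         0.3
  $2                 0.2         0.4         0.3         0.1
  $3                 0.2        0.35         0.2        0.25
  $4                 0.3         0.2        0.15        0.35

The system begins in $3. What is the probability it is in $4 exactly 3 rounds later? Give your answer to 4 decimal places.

Propagate the distribution vector 3 rounds from $3.
After 0 rounds: (0.0000, 0.0000, 1.0000, 0.0000)
After 1 round: (0.2000, 0.3500, 0.2000, 0.2500)
After 2 rounds: (0.2550, 0.2800, 0.2325, 0.2325)
After 3 rounds: (0.2615, 0.2654, 0.2291, 0.2440)
P(in $4 after 3 rounds) = 0.2440

0.2440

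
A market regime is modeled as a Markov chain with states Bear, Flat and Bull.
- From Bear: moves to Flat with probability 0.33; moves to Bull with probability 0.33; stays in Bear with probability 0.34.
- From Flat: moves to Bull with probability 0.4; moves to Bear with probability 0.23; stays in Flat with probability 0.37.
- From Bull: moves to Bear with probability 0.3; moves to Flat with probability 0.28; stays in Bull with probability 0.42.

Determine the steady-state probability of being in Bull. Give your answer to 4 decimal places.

0.3875

Let the stationary distribution be π with π = πP and π_1 + π_2 + π_3 = 1.
π_1 = 0.34·π_1 + 0.23·π_2 + 0.3·π_3
π_2 = 0.33·π_1 + 0.37·π_2 + 0.28·π_3
Solving with the normalization constraint gives π = (0.2889, 0.3236, 0.3875).
So the stationary probability of Bull is 0.3875.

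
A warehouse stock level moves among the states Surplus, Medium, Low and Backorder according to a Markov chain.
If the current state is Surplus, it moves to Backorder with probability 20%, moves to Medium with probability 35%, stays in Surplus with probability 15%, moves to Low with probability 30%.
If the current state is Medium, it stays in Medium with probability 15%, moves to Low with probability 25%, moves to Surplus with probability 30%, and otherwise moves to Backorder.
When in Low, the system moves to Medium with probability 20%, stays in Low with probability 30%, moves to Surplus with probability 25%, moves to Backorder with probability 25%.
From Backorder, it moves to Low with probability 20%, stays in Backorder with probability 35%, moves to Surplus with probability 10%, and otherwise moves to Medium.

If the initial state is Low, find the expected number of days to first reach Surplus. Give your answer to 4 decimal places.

Let t(s) be the expected number of days to first reach Surplus from state s, with t(Surplus) = 0. Conditioning on the first day:
t(Medium) = 1 + 0.15·t(Medium) + 0.25·t(Low) + 0.3·t(Backorder)
t(Low) = 1 + 0.2·t(Medium) + 0.3·t(Low) + 0.25·t(Backorder)
t(Backorder) = 1 + 0.35·t(Medium) + 0.2·t(Low) + 0.35·t(Backorder)
Solving: t(Medium) = 4.4037, t(Low) = 4.5872, t(Backorder) = 5.3211.
Expected days from Low to Surplus: 4.5872.

4.5872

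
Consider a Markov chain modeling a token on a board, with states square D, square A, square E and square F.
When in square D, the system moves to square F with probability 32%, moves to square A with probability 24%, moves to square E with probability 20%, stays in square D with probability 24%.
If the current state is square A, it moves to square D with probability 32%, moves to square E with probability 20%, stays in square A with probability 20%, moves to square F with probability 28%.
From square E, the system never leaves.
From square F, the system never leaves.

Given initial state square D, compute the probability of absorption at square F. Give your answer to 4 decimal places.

0.6084

Let h(s) be the probability of absorption at square F starting from transient state s. Then h(square F) = 1 and h(square E) = 0. By first-step analysis:
h(square D) = 0.24·h(square D) + 0.24·h(square A) + 0.2·0 + 0.32·1
h(square A) = 0.32·h(square D) + 0.2·h(square A) + 0.2·0 + 0.28·1
Solving: h(square D) = 0.6084, h(square A) = 0.5934.
Starting from square D, the probability is 0.6084.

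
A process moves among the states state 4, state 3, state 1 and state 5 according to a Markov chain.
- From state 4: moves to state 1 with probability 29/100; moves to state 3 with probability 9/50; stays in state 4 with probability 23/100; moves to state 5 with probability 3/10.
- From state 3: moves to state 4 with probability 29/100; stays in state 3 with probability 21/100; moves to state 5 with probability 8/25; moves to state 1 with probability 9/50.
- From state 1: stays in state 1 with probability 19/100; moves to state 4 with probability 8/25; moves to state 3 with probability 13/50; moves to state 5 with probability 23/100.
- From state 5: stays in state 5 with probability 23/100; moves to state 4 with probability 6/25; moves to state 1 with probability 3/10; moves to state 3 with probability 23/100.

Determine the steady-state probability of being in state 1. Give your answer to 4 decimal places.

Let the stationary distribution be π with π = πP and π_1 + π_2 + π_3 + π_4 = 1.
π_1 = 0.23·π_1 + 0.29·π_2 + 0.32·π_3 + 0.24·π_4
π_2 = 0.18·π_1 + 0.21·π_2 + 0.26·π_3 + 0.23·π_4
π_3 = 0.29·π_1 + 0.18·π_2 + 0.19·π_3 + 0.3·π_4
Solving with the normalization constraint gives π = (0.2678, 0.2195, 0.2441, 0.2685).
So the stationary probability of state 1 is 0.2441.

0.2441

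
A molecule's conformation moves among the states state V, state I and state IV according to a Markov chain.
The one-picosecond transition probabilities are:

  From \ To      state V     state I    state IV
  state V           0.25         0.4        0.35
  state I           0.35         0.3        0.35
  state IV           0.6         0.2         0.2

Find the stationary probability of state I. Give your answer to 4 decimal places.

0.3083

Let the stationary distribution be π with π = πP and π_1 + π_2 + π_3 = 1.
π_1 = 0.25·π_1 + 0.35·π_2 + 0.6·π_3
π_2 = 0.4·π_1 + 0.3·π_2 + 0.2·π_3
Solving with the normalization constraint gives π = (0.3874, 0.3083, 0.3043).
So the stationary probability of state I is 0.3083.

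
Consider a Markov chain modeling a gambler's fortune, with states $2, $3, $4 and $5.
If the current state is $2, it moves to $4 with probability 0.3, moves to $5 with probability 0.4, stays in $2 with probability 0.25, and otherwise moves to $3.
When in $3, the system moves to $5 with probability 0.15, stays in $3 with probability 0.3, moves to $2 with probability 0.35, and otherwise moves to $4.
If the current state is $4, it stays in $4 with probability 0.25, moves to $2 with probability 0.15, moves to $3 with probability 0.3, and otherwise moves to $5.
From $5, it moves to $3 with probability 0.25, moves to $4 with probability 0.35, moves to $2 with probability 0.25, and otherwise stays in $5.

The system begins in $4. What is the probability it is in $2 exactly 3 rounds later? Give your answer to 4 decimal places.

Propagate the distribution vector 3 rounds from $4.
After 0 rounds: (0.0000, 0.0000, 1.0000, 0.0000)
After 1 round: (0.1500, 0.3000, 0.2500, 0.3000)
After 2 rounds: (0.2550, 0.2475, 0.2725, 0.2250)
After 3 rounds: (0.2475, 0.2250, 0.2729, 0.2546)
P(in $2 after 3 rounds) = 0.2475

0.2475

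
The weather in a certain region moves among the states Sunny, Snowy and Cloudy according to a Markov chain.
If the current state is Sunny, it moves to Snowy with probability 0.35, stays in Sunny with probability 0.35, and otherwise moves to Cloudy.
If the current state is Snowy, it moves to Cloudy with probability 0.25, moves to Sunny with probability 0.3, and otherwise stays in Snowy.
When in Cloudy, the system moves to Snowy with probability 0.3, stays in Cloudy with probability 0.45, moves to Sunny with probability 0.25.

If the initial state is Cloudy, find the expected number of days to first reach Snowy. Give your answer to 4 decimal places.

3.1858

Let t(s) be the expected number of days to first reach Snowy from state s, with t(Snowy) = 0. Conditioning on the first day:
t(Sunny) = 1 + 0.35·t(Sunny) + 0.3·t(Cloudy)
t(Cloudy) = 1 + 0.25·t(Sunny) + 0.45·t(Cloudy)
Solving: t(Sunny) = 3.0088, t(Cloudy) = 3.1858.
Expected days from Cloudy to Snowy: 3.1858.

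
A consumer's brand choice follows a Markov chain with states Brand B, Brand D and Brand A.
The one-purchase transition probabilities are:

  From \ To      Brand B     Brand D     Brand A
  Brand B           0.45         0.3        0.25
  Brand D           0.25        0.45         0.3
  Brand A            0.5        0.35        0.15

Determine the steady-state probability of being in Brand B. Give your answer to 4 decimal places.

0.3887

Let the stationary distribution be π with π = πP and π_1 + π_2 + π_3 = 1.
π_1 = 0.45·π_1 + 0.25·π_2 + 0.5·π_3
π_2 = 0.3·π_1 + 0.45·π_2 + 0.35·π_3
Solving with the normalization constraint gives π = (0.3887, 0.3673, 0.2440).
So the stationary probability of Brand B is 0.3887.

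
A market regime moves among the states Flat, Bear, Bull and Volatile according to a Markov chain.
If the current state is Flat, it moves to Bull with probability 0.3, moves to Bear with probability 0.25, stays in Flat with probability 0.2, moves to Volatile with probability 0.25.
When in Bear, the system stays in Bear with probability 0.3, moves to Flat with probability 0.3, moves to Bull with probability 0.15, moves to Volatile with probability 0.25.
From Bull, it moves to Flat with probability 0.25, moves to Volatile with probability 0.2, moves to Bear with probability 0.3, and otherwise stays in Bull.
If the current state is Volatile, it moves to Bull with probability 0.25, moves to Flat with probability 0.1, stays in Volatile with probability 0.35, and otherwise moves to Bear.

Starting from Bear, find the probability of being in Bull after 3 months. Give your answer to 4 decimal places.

0.2321

Propagate the distribution vector 3 months from Bear.
After 0 months: (0.0000, 1.0000, 0.0000, 0.0000)
After 1 month: (0.3000, 0.3000, 0.1500, 0.2500)
After 2 months: (0.2125, 0.2850, 0.2350, 0.2675)
After 3 months: (0.2135, 0.2894, 0.2321, 0.2650)
P(in Bull after 3 months) = 0.2321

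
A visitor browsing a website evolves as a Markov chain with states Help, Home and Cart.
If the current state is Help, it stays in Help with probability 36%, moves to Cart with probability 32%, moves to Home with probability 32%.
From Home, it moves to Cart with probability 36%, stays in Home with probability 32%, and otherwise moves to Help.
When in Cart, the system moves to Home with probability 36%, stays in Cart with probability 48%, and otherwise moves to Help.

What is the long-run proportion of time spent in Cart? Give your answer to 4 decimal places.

0.3969

Let the stationary distribution be π with π = πP and π_1 + π_2 + π_3 = 1.
π_1 = 0.36·π_1 + 0.32·π_2 + 0.16·π_3
π_2 = 0.32·π_1 + 0.32·π_2 + 0.36·π_3
Solving with the normalization constraint gives π = (0.2672, 0.3359, 0.3969).
So the stationary probability of Cart is 0.3969.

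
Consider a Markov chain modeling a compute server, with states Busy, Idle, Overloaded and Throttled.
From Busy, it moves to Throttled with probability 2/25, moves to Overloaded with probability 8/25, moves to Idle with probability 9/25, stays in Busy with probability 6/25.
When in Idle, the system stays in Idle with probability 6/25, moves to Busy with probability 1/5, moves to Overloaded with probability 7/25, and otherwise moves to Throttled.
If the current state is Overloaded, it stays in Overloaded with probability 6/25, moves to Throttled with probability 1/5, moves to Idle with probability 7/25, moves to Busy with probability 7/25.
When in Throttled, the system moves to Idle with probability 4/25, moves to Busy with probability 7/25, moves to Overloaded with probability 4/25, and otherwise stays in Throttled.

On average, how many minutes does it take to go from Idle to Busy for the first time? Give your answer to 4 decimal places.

4.1230

Let t(s) be the expected number of minutes to first reach Busy from state s, with t(Busy) = 0. Conditioning on the first minute:
t(Idle) = 1 + 0.24·t(Idle) + 0.28·t(Overloaded) + 0.28·t(Throttled)
t(Overloaded) = 1 + 0.28·t(Idle) + 0.24·t(Overloaded) + 0.2·t(Throttled)
t(Throttled) = 1 + 0.16·t(Idle) + 0.16·t(Overloaded) + 0.4·t(Throttled)
Solving: t(Idle) = 4.1230, t(Overloaded) = 3.8316, t(Throttled) = 3.7879.
Expected minutes from Idle to Busy: 4.1230.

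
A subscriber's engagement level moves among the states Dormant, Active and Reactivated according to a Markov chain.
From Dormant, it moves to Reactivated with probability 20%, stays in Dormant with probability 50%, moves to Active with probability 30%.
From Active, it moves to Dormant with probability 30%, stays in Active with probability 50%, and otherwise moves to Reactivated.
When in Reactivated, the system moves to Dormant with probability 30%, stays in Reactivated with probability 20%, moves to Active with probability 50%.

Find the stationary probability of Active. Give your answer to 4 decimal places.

Let the stationary distribution be π with π = πP and π_1 + π_2 + π_3 = 1.
π_1 = 0.5·π_1 + 0.3·π_2 + 0.3·π_3
π_2 = 0.3·π_1 + 0.5·π_2 + 0.5·π_3
Solving with the normalization constraint gives π = (0.3750, 0.4250, 0.2000).
So the stationary probability of Active is 0.4250.

0.4250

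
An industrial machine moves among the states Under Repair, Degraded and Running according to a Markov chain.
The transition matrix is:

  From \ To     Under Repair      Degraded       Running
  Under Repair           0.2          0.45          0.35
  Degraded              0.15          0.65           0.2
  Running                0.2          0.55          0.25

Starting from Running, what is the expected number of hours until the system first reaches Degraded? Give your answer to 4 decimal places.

1.8868

Let t(s) be the expected number of hours to first reach Degraded from state s, with t(Degraded) = 0. Conditioning on the first hour:
t(Under Repair) = 1 + 0.2·t(Under Repair) + 0.35·t(Running)
t(Running) = 1 + 0.2·t(Under Repair) + 0.25·t(Running)
Solving: t(Under Repair) = 2.0755, t(Running) = 1.8868.
Expected hours from Running to Degraded: 1.8868.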